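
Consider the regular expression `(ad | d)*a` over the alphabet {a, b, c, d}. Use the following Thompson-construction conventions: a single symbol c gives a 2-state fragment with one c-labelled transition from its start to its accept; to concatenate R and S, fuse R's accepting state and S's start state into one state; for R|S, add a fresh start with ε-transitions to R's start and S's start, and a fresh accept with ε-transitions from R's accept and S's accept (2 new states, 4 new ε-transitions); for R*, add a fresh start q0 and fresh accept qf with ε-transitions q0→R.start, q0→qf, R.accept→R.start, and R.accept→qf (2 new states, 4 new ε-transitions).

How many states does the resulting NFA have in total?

10

Building bottom-up:
Each of the 4 symbol leaves contributes a 2-state fragment.
  ad : 3 states
  ad | d : 7 states
  (ad | d)* : 9 states
  (ad | d)*a : 10 states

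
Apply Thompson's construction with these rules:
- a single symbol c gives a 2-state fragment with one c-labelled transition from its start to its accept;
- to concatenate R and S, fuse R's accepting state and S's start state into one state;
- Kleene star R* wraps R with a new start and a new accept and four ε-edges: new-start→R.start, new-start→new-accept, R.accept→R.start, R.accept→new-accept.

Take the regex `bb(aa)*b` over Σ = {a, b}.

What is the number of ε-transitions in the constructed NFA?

4

By structural recursion:
Each of the 5 symbol leaves contributes 0 ε-transitions.
  aa : 0 ε-transitions
  (aa)* : 4 ε-transitions
  bb(aa)*b : 4 ε-transitions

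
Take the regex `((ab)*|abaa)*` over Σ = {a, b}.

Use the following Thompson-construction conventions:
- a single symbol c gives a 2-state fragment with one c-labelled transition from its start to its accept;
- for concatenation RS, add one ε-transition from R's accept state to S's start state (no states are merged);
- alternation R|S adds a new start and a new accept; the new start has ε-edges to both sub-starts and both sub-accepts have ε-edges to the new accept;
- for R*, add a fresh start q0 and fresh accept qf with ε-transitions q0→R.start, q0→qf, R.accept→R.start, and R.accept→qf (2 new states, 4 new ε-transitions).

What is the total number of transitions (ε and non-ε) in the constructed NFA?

22

Bottom-up over the parse tree:
Each of the 6 symbol leaves contributes 1 transition (1 symbol, 0 ε).
  ab : 3 transitions (2 symbol, 1 ε)
  (ab)* : 7 transitions (2 symbol, 5 ε)
  abaa : 7 transitions (4 symbol, 3 ε)
  (ab)*|abaa : 18 transitions (6 symbol, 12 ε)
  ((ab)*|abaa)* : 22 transitions (6 symbol, 16 ε)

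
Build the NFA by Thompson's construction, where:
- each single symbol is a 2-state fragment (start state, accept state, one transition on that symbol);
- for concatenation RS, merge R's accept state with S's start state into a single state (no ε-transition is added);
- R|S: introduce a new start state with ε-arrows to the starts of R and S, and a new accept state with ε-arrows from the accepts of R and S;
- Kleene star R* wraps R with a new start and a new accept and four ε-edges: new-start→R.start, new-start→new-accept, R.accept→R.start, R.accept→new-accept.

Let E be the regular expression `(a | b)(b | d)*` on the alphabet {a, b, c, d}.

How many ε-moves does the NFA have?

12

By structural recursion:
Each of the 4 symbol leaves contributes 0 ε-transitions.
  a | b → 4 ε-transitions
  b | d → 4 ε-transitions
  (b | d)* → 8 ε-transitions
  (a | b)(b | d)* → 12 ε-transitions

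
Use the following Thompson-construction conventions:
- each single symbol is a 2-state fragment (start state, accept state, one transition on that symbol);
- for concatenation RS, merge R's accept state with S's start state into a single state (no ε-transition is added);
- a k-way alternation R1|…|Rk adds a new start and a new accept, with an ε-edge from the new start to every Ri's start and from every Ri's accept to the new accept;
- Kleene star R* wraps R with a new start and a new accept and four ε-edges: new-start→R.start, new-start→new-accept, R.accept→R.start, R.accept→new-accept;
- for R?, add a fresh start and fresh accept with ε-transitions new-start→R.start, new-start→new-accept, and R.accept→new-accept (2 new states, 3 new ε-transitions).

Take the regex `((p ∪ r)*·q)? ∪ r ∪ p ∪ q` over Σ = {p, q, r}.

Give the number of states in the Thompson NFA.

19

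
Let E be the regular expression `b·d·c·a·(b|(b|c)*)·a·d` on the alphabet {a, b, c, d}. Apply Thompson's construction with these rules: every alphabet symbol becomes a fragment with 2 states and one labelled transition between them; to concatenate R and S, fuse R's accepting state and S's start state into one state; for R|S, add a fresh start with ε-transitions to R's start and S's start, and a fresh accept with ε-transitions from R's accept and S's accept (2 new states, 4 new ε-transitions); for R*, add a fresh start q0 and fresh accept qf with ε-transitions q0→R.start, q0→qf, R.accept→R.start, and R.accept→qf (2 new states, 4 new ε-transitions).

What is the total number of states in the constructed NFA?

18

Bottom-up over the parse tree:
Each of the 9 symbol leaves contributes a 2-state fragment.
  b|c → 6 states
  (b|c)* → 8 states
  b|(b|c)* → 12 states
  b·d·c·a·(b|(b|c)*)·a·d → 18 states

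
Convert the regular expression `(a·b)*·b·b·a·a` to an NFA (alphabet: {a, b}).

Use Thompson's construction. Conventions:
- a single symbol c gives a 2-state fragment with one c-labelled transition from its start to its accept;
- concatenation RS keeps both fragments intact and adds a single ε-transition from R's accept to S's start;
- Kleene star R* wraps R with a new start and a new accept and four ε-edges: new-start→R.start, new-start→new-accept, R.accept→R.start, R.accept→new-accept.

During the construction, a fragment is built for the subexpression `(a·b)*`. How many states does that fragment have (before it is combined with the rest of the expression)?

Fragment for `(a·b)*`:
Each of the 2 symbol leaves contributes a 2-state fragment.
  a·b = 4 states
  (a·b)* = 6 states

6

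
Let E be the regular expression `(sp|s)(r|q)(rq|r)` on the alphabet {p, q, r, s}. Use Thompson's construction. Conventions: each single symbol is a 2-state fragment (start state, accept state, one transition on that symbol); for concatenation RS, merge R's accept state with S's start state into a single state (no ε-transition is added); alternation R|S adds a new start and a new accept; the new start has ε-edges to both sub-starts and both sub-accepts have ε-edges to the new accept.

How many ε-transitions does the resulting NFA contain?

12

Bottom-up over the parse tree:
Each of the 8 symbol leaves contributes 0 ε-transitions.
  sp → 0 ε-transitions
  sp|s → 4 ε-transitions
  r|q → 4 ε-transitions
  rq → 0 ε-transitions
  rq|r → 4 ε-transitions
  (sp|s)(r|q)(rq|r) → 12 ε-transitions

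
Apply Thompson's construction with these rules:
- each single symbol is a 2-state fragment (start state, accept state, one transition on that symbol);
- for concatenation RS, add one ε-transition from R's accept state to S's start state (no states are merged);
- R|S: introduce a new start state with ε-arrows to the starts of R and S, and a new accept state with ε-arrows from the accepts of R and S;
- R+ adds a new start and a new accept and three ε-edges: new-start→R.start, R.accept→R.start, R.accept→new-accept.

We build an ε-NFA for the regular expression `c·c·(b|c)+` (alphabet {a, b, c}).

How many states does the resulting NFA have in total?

Building bottom-up:
Each of the 4 symbol leaves contributes a 2-state fragment.
  b|c — 6 states
  (b|c)+ — 8 states
  c·c·(b|c)+ — 12 states

12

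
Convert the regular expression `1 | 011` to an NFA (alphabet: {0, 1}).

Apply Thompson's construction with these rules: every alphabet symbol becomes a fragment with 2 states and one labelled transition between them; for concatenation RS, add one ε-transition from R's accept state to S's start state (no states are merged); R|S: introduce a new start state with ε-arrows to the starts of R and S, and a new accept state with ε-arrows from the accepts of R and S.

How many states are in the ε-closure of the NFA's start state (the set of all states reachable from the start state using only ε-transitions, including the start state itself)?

3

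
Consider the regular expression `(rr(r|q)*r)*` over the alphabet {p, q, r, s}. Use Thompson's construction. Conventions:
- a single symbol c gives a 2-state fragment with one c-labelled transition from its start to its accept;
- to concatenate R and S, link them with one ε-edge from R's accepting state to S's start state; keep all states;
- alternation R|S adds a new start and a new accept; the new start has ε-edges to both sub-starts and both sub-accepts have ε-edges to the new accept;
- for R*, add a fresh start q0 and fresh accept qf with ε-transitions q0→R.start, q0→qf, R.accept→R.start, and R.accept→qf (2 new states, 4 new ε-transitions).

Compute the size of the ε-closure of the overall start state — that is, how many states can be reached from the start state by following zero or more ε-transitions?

3

Let C(F) = |ε-closure(F.start)| within fragment F, and note whether F accepts ε. Symbol fragments have C = 1 and do not accept ε. Then:
  r|q → new start ε-reaches every alternative's start; none of them accept ε, so the new accept is not reached: |ε-closure| = 1 + 1 + 1 = 3
  (r|q)* → |ε-closure| = 1 (new start) + 3 (body) + 1 (new accept) = 5
  rr(r|q)*r → |ε-closure| equals the left operand's closure size = 1 (its accept is not ε-reachable, so the closure stops there)
  (rr(r|q)*r)* → the star's fresh start ε-reaches both the body's start and the fresh accept: |ε-closure| = 2 + 1 = 3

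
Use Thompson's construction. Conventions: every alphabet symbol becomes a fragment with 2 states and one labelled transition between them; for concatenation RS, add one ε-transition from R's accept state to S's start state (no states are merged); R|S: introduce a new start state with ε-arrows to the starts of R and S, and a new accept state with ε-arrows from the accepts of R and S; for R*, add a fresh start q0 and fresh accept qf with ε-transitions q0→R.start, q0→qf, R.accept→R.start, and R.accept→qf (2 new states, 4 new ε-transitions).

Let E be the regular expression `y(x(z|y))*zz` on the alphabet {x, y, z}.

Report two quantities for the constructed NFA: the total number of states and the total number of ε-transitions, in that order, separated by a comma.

Building bottom-up:
Each of the 6 symbol leaves contributes 2 states and 0 ε-transitions.
  z|y — 6 states, 4 ε-transitions
  x(z|y) — 8 states, 5 ε-transitions
  (x(z|y))* — 10 states, 9 ε-transitions
  y(x(z|y))*zz — 16 states, 12 ε-transitions

16, 12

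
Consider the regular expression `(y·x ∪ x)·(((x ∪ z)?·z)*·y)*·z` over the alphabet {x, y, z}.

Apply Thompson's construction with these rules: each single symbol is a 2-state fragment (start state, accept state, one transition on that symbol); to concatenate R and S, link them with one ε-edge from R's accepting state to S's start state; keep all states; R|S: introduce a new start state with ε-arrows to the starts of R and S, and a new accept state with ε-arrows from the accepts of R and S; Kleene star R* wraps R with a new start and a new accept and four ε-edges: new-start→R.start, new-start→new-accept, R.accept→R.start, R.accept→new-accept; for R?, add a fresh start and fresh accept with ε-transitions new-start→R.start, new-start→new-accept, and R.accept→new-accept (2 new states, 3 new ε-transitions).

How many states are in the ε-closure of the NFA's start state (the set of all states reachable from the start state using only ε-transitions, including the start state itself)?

3

Compute the ε-closure size of each fragment's start state recursively; a symbol fragment's start has no outgoing ε-edge, so its closure is just itself (size 1).
  y·x → |ε-closure| equals the left operand's closure size = 1 (its accept is not ε-reachable, so the closure stops there)
  y·x ∪ x → new start ε-reaches every alternative's start; none of them accept ε, so the new accept is not reached: |ε-closure| = 1 + 1 + 1 = 3
  x ∪ z → new start ε-reaches every alternative's start; none of them accept ε, so the new accept is not reached: |ε-closure| = 1 + 1 + 1 = 3
  (x ∪ z)? → new start has ε-edges to the inner start and to the new accept, so |ε-closure| = 2 + 3 = 5
  (x ∪ z)?·z → the left operand accepts ε, so the closure extends into the next operand (via the concat ε-link); |ε-closure| = 5 + 1 = 6
  ((x ∪ z)?·z)* → the star's fresh start ε-reaches both the body's start and the fresh accept: |ε-closure| = 2 + 6 = 8
  ((x ∪ z)?·z)*·y → |ε-closure| = 8 + 1 = 9 (closure spills across the concat boundary because the left factor accepts ε)
  (((x ∪ z)?·z)*·y)* → |ε-closure| = 1 (new start) + 9 (body) + 1 (new accept) = 11
  (y·x ∪ x)·(((x ∪ z)?·z)*·y)*·z → same as the first factor's closure: |ε-closure| = 3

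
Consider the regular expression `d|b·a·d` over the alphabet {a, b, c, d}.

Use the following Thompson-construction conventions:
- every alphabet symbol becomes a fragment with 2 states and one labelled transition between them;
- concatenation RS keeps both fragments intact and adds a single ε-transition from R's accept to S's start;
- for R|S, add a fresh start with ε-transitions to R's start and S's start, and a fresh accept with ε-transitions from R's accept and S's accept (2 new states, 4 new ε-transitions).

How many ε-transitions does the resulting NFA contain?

6

Bottom-up over the parse tree:
Each of the 4 symbol leaves contributes 0 ε-transitions.
  b·a·d = 2 ε-transitions
  d|b·a·d = 6 ε-transitions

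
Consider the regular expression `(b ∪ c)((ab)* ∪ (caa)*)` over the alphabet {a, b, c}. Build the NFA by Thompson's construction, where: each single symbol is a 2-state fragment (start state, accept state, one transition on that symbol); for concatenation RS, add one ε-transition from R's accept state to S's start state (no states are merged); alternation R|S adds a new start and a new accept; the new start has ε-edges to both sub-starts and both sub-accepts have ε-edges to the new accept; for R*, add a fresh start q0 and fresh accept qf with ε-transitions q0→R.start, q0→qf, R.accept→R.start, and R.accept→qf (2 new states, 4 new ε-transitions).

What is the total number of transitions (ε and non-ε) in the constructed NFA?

Per subexpression:
Each of the 7 symbol leaves contributes 1 transition (1 symbol, 0 ε).
  b ∪ c — 6 transitions (2 symbol, 4 ε)
  ab — 3 transitions (2 symbol, 1 ε)
  (ab)* — 7 transitions (2 symbol, 5 ε)
  caa — 5 transitions (3 symbol, 2 ε)
  (caa)* — 9 transitions (3 symbol, 6 ε)
  (ab)* ∪ (caa)* — 20 transitions (5 symbol, 15 ε)
  (b ∪ c)((ab)* ∪ (caa)*) — 27 transitions (7 symbol, 20 ε)

27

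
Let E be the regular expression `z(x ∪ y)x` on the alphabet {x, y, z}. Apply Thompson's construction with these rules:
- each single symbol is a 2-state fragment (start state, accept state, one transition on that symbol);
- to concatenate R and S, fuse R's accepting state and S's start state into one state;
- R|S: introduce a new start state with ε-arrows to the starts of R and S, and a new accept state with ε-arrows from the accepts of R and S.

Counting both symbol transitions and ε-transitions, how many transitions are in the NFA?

8

By structural recursion:
Each of the 4 symbol leaves contributes 1 transition (1 symbol, 0 ε).
  x ∪ y → 6 transitions (2 symbol, 4 ε)
  z(x ∪ y)x → 8 transitions (4 symbol, 4 ε)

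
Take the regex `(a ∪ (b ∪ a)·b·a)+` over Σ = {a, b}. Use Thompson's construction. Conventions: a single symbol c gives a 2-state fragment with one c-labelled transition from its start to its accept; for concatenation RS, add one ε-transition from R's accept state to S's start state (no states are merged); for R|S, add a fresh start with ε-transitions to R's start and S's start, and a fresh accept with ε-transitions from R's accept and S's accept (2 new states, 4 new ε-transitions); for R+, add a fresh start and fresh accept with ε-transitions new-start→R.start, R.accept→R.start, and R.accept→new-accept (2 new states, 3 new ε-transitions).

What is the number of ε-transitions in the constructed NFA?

Building bottom-up:
Each of the 5 symbol leaves contributes 0 ε-transitions.
  b ∪ a = 4 ε-transitions
  (b ∪ a)·b·a = 6 ε-transitions
  a ∪ (b ∪ a)·b·a = 10 ε-transitions
  (a ∪ (b ∪ a)·b·a)+ = 13 ε-transitions

13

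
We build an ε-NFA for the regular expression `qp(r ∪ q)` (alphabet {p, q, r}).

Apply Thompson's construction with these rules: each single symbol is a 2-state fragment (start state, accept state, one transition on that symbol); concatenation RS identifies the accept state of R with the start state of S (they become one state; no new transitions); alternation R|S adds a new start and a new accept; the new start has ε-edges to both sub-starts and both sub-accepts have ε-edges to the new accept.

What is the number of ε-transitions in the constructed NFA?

4

Per subexpression:
Each of the 4 symbol leaves contributes 0 ε-transitions.
  r ∪ q — 4 ε-transitions
  qp(r ∪ q) — 4 ε-transitions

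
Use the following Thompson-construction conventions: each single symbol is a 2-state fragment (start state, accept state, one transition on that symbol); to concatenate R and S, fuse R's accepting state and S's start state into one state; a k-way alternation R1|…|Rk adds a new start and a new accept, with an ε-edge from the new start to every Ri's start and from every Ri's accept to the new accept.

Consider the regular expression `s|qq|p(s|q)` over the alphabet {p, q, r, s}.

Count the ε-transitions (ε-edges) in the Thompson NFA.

10

Recursing over subexpressions:
Each of the 6 symbol leaves contributes 0 ε-transitions.
  qq — 0 ε-transitions
  s|q — 4 ε-transitions
  p(s|q) — 4 ε-transitions
  s|qq|p(s|q) — 10 ε-transitions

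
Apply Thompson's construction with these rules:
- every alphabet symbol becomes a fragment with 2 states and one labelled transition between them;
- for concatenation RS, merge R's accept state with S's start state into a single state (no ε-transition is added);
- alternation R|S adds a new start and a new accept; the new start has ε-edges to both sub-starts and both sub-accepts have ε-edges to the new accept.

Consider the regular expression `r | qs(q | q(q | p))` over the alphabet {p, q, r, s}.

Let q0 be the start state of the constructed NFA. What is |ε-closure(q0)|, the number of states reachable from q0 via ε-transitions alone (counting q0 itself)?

3

Let C(F) = |ε-closure(F.start)| within fragment F, and note whether F accepts ε. Symbol fragments have C = 1 and do not accept ε. Then:
  q | p — |ε-closure| = 1 + 1 + 1 = 3 (the new accept is not ε-reachable since no branch accepts ε)
  q(q | p) — same as the first factor's closure: |ε-closure| = 1
  q | q(q | p) — |ε-closure| = 1 + 1 + 1 = 3 (the new accept is not ε-reachable since no branch accepts ε)
  qs(q | q(q | p)) — same as the first factor's closure: |ε-closure| = 1
  r | qs(q | q(q | p)) — |ε-closure| = 1 + 1 + 1 = 3 (the new accept is not ε-reachable since no branch accepts ε)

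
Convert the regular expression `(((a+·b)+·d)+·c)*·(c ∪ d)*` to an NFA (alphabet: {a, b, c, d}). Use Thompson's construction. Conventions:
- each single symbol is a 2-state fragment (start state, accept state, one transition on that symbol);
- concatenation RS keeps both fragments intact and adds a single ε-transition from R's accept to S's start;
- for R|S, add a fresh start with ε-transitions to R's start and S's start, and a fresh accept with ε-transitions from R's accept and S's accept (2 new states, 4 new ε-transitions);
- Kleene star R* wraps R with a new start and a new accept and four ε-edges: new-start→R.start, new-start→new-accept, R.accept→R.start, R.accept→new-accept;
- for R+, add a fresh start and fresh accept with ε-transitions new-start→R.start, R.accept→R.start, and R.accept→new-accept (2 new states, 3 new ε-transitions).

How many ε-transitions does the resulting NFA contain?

25

Bottom-up over the parse tree:
Each of the 6 symbol leaves contributes 0 ε-transitions.
  a+ : 3 ε-transitions
  a+·b : 4 ε-transitions
  (a+·b)+ : 7 ε-transitions
  (a+·b)+·d : 8 ε-transitions
  ((a+·b)+·d)+ : 11 ε-transitions
  ((a+·b)+·d)+·c : 12 ε-transitions
  (((a+·b)+·d)+·c)* : 16 ε-transitions
  c ∪ d : 4 ε-transitions
  (c ∪ d)* : 8 ε-transitions
  (((a+·b)+·d)+·c)*·(c ∪ d)* : 25 ε-transitions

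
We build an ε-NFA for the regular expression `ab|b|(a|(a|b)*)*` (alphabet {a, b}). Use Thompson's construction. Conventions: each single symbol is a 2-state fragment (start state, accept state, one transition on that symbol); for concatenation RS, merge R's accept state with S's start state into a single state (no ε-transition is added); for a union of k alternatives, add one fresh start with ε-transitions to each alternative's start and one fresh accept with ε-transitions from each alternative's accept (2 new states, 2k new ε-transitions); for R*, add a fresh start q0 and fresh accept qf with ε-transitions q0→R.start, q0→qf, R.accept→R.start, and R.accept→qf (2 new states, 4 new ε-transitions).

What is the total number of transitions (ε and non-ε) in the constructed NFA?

Per subexpression:
Each of the 6 symbol leaves contributes 1 transition (1 symbol, 0 ε).
  ab = 2 transitions (2 symbol, 0 ε)
  a|b = 6 transitions (2 symbol, 4 ε)
  (a|b)* = 10 transitions (2 symbol, 8 ε)
  a|(a|b)* = 15 transitions (3 symbol, 12 ε)
  (a|(a|b)*)* = 19 transitions (3 symbol, 16 ε)
  ab|b|(a|(a|b)*)* = 28 transitions (6 symbol, 22 ε)

28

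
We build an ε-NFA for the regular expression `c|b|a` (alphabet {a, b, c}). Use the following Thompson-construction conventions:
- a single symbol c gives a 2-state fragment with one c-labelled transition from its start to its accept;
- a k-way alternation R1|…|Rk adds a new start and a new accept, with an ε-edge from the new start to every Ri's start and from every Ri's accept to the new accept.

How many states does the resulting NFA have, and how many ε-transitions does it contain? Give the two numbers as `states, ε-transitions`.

Building bottom-up:
Each of the 3 symbol leaves contributes 2 states and 0 ε-transitions.
  c|b|a = 8 states, 6 ε-transitions

8, 6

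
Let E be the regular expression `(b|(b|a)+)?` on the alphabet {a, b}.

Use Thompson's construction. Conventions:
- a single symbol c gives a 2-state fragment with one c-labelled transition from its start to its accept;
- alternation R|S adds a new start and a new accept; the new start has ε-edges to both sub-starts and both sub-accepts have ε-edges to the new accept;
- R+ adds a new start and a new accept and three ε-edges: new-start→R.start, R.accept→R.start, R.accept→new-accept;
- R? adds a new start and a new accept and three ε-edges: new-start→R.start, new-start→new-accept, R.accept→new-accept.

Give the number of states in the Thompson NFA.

14

Bottom-up over the parse tree:
Each of the 3 symbol leaves contributes a 2-state fragment.
  b|a : 6 states
  (b|a)+ : 8 states
  b|(b|a)+ : 12 states
  (b|(b|a)+)? : 14 states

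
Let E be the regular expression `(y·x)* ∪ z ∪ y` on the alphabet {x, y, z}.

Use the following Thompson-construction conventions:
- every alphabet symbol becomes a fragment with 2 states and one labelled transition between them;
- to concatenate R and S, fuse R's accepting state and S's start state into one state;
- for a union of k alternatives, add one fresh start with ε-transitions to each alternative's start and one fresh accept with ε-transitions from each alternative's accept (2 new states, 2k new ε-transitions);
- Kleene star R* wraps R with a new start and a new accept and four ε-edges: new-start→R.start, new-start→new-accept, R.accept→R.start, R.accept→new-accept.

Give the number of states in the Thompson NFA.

Building bottom-up:
Each of the 4 symbol leaves contributes a 2-state fragment.
  y·x → 3 states
  (y·x)* → 5 states
  (y·x)* ∪ z ∪ y → 11 states

11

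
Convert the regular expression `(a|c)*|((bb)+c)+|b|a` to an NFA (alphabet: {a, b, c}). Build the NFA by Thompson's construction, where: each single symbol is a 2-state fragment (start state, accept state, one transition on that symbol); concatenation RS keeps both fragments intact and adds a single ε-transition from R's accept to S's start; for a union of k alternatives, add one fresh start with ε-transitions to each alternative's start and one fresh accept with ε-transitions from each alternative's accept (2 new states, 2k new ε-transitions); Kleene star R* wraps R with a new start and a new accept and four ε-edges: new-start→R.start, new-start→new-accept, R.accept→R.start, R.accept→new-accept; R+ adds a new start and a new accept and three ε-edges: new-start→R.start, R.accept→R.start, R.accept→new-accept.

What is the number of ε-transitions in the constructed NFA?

24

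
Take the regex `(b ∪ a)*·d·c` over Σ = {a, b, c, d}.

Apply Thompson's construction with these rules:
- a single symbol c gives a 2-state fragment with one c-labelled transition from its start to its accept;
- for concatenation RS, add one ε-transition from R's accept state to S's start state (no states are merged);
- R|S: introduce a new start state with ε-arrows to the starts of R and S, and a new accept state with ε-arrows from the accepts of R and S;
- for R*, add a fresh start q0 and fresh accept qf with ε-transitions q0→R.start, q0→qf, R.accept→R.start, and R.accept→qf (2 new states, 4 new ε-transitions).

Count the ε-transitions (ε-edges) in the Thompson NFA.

10

Bottom-up over the parse tree:
Each of the 4 symbol leaves contributes 0 ε-transitions.
  b ∪ a = 4 ε-transitions
  (b ∪ a)* = 8 ε-transitions
  (b ∪ a)*·d·c = 10 ε-transitions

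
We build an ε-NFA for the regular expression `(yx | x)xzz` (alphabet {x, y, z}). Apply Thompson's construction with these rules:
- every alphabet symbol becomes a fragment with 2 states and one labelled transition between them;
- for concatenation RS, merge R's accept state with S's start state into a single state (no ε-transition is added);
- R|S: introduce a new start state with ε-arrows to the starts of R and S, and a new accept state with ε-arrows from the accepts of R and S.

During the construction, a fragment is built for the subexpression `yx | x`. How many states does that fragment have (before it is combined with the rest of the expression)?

Fragment for `yx | x`:
Each of the 3 symbol leaves contributes a 2-state fragment.
  yx : 3 states
  yx | x : 7 states

7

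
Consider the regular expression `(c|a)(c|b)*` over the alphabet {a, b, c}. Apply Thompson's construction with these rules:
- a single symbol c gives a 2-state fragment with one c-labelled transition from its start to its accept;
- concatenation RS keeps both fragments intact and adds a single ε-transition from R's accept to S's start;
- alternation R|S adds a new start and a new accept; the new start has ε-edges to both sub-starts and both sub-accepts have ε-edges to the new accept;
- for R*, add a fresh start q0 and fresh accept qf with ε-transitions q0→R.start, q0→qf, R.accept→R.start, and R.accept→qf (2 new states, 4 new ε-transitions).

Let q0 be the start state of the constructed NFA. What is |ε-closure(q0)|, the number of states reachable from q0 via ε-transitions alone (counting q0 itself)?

Let C(F) = |ε-closure(F.start)| within fragment F, and note whether F accepts ε. Symbol fragments have C = 1 and do not accept ε. Then:
  c|a — C = 1 + 1 + 1 = 3 (the new accept is not ε-reachable since no branch accepts ε)
  c|b — new start ε-reaches every alternative's start; none of them accept ε, so the new accept is not reached: C = 1 + 1 + 1 = 3
  (c|b)* — new start has ε-edges to the inner start and to the new accept, so C = 2 + 3 = 5
  (c|a)(c|b)* — C equals the left operand's closure size = 3 (its accept is not ε-reachable, so the closure stops there)

3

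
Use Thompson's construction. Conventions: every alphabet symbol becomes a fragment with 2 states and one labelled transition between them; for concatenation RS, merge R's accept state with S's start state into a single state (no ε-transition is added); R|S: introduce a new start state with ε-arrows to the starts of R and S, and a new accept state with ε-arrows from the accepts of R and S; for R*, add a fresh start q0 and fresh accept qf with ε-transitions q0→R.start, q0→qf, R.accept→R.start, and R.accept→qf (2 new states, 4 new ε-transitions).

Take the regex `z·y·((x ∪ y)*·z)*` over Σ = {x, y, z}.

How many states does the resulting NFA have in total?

Building bottom-up:
Each of the 5 symbol leaves contributes a 2-state fragment.
  x ∪ y : 6 states
  (x ∪ y)* : 8 states
  (x ∪ y)*·z : 9 states
  ((x ∪ y)*·z)* : 11 states
  z·y·((x ∪ y)*·z)* : 13 states

13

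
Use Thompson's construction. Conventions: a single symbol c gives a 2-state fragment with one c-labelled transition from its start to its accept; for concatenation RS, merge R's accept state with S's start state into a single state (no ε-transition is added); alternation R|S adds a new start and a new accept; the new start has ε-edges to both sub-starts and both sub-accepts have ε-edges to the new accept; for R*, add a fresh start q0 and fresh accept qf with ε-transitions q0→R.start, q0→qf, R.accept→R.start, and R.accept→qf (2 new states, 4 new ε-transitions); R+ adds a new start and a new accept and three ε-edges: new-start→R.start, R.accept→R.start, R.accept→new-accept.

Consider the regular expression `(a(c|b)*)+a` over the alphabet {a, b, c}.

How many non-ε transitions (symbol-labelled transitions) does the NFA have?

Building bottom-up:
Each of the 4 symbol leaves contributes exactly 1 symbol transition.
  c|b → 2 symbol transitions
  (c|b)* → 2 symbol transitions
  a(c|b)* → 3 symbol transitions
  (a(c|b)*)+ → 3 symbol transitions
  (a(c|b)*)+a → 4 symbol transitions

4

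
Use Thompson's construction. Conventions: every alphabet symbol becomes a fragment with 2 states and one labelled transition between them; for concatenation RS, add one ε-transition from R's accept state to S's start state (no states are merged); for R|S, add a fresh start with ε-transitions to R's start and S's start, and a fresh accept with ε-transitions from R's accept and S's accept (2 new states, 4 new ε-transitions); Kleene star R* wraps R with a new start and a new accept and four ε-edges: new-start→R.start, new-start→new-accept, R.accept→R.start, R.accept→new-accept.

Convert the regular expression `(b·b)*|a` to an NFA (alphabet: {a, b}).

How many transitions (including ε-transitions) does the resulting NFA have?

By structural recursion:
Each of the 3 symbol leaves contributes 1 transition (1 symbol, 0 ε).
  b·b : 3 transitions (2 symbol, 1 ε)
  (b·b)* : 7 transitions (2 symbol, 5 ε)
  (b·b)*|a : 12 transitions (3 symbol, 9 ε)

12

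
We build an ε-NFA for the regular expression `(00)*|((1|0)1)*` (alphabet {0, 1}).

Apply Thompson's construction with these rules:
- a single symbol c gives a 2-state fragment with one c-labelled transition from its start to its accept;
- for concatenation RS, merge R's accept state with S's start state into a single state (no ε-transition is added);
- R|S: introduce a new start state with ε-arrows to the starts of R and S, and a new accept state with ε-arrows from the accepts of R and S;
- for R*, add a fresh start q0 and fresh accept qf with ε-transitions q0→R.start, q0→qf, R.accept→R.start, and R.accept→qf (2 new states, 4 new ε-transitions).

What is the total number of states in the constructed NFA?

16

Bottom-up over the parse tree:
Each of the 5 symbol leaves contributes a 2-state fragment.
  00 : 3 states
  (00)* : 5 states
  1|0 : 6 states
  (1|0)1 : 7 states
  ((1|0)1)* : 9 states
  (00)*|((1|0)1)* : 16 states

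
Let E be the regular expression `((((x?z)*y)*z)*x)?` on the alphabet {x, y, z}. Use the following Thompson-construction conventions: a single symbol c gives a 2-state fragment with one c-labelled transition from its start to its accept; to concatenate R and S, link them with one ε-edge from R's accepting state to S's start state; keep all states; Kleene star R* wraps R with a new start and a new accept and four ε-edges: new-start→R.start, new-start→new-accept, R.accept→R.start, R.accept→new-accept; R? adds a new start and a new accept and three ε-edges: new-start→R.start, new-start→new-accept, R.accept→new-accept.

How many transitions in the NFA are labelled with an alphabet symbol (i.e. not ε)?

5

By structural recursion:
Each of the 5 symbol leaves contributes exactly 1 symbol transition.
  x? — 1 symbol transition
  x?z — 2 symbol transitions
  (x?z)* — 2 symbol transitions
  (x?z)*y — 3 symbol transitions
  ((x?z)*y)* — 3 symbol transitions
  ((x?z)*y)*z — 4 symbol transitions
  (((x?z)*y)*z)* — 4 symbol transitions
  (((x?z)*y)*z)*x — 5 symbol transitions
  ((((x?z)*y)*z)*x)? — 5 symbol transitions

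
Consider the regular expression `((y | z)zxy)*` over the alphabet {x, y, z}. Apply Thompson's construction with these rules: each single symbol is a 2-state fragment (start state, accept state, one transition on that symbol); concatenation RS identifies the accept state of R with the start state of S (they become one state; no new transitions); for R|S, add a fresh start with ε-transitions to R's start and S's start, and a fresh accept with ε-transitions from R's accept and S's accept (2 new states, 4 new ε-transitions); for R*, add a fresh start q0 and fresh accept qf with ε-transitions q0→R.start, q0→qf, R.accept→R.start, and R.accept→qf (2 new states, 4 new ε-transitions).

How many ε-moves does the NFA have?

8

Recursing over subexpressions:
Each of the 5 symbol leaves contributes 0 ε-transitions.
  y | z = 4 ε-transitions
  (y | z)zxy = 4 ε-transitions
  ((y | z)zxy)* = 8 ε-transitions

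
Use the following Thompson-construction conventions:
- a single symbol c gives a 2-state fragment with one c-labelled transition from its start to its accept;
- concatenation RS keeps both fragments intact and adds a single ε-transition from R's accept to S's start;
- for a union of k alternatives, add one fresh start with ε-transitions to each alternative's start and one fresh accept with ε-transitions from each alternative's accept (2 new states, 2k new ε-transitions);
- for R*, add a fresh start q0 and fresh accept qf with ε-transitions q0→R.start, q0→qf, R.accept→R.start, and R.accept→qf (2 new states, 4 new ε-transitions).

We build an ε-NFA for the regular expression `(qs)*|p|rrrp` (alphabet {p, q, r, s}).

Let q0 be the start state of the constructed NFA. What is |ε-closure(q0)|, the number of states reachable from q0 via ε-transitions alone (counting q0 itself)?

Compute the ε-closure size of each fragment's start state recursively; a symbol fragment's start has no outgoing ε-edge, so its closure is just itself (size 1).
  qs → |closure| equals the left operand's closure size = 1 (its accept is not ε-reachable, so the closure stops there)
  (qs)* → |closure| = 1 (new start) + 1 (body) + 1 (new accept) = 3
  rrrp → |closure| equals the left operand's closure size = 1 (its accept is not ε-reachable, so the closure stops there)
  (qs)*|p|rrrp → new start ε-reaches every alternative's start; at least one alternative accepts ε, so the union's new accept is reached too: |closure| = 1 + 3 + 1 + 1 + 1 = 7

7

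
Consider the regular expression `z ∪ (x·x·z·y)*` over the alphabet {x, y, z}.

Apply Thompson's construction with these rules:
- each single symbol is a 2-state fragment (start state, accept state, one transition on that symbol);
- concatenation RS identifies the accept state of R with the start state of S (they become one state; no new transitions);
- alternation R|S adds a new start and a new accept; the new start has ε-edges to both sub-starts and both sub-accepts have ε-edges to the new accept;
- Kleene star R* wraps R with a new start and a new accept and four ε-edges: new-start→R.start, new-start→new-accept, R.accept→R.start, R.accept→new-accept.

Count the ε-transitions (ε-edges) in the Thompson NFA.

Bottom-up over the parse tree:
Each of the 5 symbol leaves contributes 0 ε-transitions.
  x·x·z·y — 0 ε-transitions
  (x·x·z·y)* — 4 ε-transitions
  z ∪ (x·x·z·y)* — 8 ε-transitions

8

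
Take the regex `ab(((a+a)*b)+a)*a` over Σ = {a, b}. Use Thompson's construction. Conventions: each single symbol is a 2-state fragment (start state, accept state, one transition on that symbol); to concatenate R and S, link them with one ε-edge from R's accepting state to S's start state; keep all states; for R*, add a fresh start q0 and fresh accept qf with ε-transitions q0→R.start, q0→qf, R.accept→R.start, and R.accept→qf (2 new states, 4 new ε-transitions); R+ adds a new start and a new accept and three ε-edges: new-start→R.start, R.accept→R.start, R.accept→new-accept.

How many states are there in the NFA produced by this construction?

By structural recursion:
Each of the 7 symbol leaves contributes a 2-state fragment.
  a+ : 4 states
  a+a : 6 states
  (a+a)* : 8 states
  (a+a)*b : 10 states
  ((a+a)*b)+ : 12 states
  ((a+a)*b)+a : 14 states
  (((a+a)*b)+a)* : 16 states
  ab(((a+a)*b)+a)*a : 22 states

22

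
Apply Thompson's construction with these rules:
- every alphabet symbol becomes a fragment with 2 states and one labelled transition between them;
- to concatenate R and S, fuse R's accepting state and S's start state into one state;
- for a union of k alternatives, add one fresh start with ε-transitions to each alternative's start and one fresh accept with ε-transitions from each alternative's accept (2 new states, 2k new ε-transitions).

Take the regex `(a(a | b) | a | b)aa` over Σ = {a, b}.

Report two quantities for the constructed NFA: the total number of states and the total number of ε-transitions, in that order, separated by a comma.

15, 10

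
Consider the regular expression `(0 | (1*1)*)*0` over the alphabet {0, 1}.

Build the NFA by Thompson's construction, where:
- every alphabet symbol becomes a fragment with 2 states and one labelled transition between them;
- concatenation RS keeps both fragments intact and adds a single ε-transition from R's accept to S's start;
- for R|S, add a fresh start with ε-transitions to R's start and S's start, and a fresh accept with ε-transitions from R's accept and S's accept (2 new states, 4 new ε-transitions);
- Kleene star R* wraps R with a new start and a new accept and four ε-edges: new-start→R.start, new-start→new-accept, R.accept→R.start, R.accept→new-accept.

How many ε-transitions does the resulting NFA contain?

18

Per subexpression:
Each of the 4 symbol leaves contributes 0 ε-transitions.
  1* — 4 ε-transitions
  1*1 — 5 ε-transitions
  (1*1)* — 9 ε-transitions
  0 | (1*1)* — 13 ε-transitions
  (0 | (1*1)*)* — 17 ε-transitions
  (0 | (1*1)*)*0 — 18 ε-transitions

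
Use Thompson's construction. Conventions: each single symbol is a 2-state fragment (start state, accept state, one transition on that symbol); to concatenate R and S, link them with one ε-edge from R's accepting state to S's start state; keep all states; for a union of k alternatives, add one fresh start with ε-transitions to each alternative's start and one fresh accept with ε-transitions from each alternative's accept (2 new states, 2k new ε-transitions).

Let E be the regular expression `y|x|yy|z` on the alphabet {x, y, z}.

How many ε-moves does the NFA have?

Bottom-up over the parse tree:
Each of the 5 symbol leaves contributes 0 ε-transitions.
  yy — 1 ε-transition
  y|x|yy|z — 9 ε-transitions

9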